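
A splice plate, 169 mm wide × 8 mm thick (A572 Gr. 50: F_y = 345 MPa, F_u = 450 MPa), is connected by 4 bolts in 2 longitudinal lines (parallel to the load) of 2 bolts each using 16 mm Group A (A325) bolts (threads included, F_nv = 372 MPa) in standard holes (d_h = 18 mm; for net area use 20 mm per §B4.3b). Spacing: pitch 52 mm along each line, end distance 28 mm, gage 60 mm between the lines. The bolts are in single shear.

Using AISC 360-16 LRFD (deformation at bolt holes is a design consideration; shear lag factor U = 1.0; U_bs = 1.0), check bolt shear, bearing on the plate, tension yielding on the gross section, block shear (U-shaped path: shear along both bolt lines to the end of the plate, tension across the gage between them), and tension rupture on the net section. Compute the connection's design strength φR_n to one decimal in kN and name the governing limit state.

224.4 kN (bolt shear governs)

Bolt shear: A_b = π(16)²/4 = 201.06 mm². φR_n = 0.75 × 372 × 201.06 × 4 × 1 = 224.4 kN.
Bearing (8 mm plate, F_u = 450 MPa): end bolts L_c = 28 − 18/2 = 19, R_n = min(1.2×19×8×450, 2.4×16×8×450) = 82.08 kN/bolt; interior L_c = 52 − 18 = 34, R_n = 138.24 kN/bolt. φR_n = 0.75 × (2×82.08 + 2×138.24) = 330.5 kN.
Tension yield (gross): A_g = 169×8 = 1352 mm². φR_n = 0.90 × 345 × 1352 = 419.8 kN.
Block shear: shear path 2×[28+1×52] = 2×80 mm, A_gv = 1280, A_nv = 2×(80 − 1.5×20)×8 = 800 mm²; tension across gage: (60 − 1×20)×8 = 320 mm². R_n = min(0.6×450×800, 0.6×345×1280) + 1.0×450×320 = min(216, 264.96) + 144 = 360 kN. φR_n = 0.75 × 360 = 270.0 kN.
Tension rupture (net): A_n = (169 − 2×20)×8 = 1032 mm² (U = 1.0, A_e = A_n). φR_n = 0.75 × 450 × 1032 = 348.3 kN.
Governing: min(224.4, 330.5, 419.8, 270.0, 348.3) = 224.4 kN → bolt shear.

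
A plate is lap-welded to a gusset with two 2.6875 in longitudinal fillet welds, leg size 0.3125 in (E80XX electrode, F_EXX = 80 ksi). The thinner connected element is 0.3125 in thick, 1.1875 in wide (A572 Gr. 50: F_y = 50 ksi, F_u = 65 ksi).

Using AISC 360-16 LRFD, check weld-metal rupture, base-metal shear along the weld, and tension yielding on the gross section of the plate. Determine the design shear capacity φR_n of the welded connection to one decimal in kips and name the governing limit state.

16.7 kips (gross-section yield governs)

Weld metal: throat = 0.707×0.3125 = 0.22094 in, L = 2×2.6875 = 5.375 in. φR_n = 0.75 × 0.6 × 80 × 0.22094 × 5.375 = 42.8 kips.
Base metal shear (0.3125 in plate): yield φR_n = 1.0×0.6×50×0.3125×5.375 = 50.4 kips; rupture φR_n = 0.75×0.6×65×0.3125×5.375 = 49.1 kips; take 49.1 kips (rupture).
Tension yield (gross): A_g = 1.1875×0.3125 = 0.37109 in². φR_n = 0.90 × 50 × 0.37109 = 16.7 kips.
Governing: min(42.8, 49.1, 16.7) = 16.7 kips → gross-section yield.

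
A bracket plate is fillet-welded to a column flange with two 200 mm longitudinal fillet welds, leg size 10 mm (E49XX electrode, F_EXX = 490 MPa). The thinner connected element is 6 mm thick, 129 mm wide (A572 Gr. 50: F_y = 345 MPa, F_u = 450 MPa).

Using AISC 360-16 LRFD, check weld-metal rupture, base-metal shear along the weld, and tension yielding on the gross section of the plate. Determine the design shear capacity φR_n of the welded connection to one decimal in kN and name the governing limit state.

240.3 kN (gross-section yield governs)

Weld metal: throat = 0.707×10 = 7.07 mm, L = 2×200 = 400 mm. φR_n = 0.75 × 0.6 × 490 × 7.07 × 400 = 623.6 kN.
Base metal shear (6 mm plate): yield φR_n = 1.0×0.6×345×6×400 = 496.8 kN; rupture φR_n = 0.75×0.6×450×6×400 = 486.0 kN; take 486.0 kN (rupture).
Tension yield (gross): A_g = 129×6 = 774 mm². φR_n = 0.90 × 345 × 774 = 240.3 kN.
Governing: min(623.6, 486.0, 240.3) = 240.3 kN → gross-section yield.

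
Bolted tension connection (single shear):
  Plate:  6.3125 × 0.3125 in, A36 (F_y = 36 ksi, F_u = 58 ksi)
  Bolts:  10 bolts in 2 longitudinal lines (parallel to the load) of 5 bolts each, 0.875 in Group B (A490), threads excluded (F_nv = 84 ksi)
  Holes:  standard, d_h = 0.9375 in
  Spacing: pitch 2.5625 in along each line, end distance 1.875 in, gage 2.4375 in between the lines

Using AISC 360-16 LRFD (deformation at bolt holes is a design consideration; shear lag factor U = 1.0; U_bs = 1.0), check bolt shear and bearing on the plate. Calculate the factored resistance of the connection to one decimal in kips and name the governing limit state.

Bolt shear: A_b = π(0.875)²/4 = 0.60132 in². φR_n = 0.75 × 84 × 0.60132 × 10 × 1 = 378.8 kips.
Bearing (0.3125 in plate, F_u = 58 ksi): end bolts L_c = 1.875 − 0.9375/2 = 1.40625, R_n = min(1.2×1.40625×0.3125×58, 2.4×0.875×0.3125×58) = 30.586 kips/bolt; interior L_c = 2.5625 − 0.9375 = 1.625, R_n = 35.344 kips/bolt. φR_n = 0.75 × (2×30.586 + 8×35.344) = 257.9 kips.
Governing: min(378.8, 257.9) = 257.9 kips → bearing.

257.9 kips (bearing governs)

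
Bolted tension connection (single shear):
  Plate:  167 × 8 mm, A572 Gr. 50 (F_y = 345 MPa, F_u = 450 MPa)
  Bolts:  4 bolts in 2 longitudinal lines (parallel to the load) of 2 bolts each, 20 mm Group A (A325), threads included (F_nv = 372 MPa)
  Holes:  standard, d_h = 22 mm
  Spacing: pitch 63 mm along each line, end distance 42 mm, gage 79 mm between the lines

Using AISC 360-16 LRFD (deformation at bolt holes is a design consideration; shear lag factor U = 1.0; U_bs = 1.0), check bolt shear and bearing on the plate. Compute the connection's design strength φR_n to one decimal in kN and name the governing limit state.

350.6 kN (bolt shear governs)

Bolt shear: A_b = π(20)²/4 = 314.16 mm². φR_n = 0.75 × 372 × 314.16 × 4 × 1 = 350.6 kN.
Bearing (8 mm plate, F_u = 450 MPa): end bolts L_c = 42 − 22/2 = 31, R_n = min(1.2×31×8×450, 2.4×20×8×450) = 133.92 kN/bolt; interior L_c = 63 − 22 = 41, R_n = 172.8 kN/bolt. φR_n = 0.75 × (2×133.92 + 2×172.8) = 460.1 kN.
Governing: min(350.6, 460.1) = 350.6 kN → bolt shear.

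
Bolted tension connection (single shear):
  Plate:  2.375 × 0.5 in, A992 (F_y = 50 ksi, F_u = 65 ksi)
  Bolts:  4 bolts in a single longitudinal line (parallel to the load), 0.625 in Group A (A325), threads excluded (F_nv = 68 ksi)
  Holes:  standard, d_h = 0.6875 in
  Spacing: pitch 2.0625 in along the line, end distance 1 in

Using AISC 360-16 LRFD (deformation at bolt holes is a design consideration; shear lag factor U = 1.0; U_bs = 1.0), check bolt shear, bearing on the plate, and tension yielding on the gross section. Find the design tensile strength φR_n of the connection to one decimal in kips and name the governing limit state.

53.4 kips (gross-section yield governs)

Bolt shear: A_b = π(0.625)²/4 = 0.3068 in². φR_n = 0.75 × 68 × 0.3068 × 4 × 1 = 62.6 kips.
Bearing (0.5 in plate, F_u = 65 ksi): end bolts L_c = 1 − 0.6875/2 = 0.65625, R_n = min(1.2×0.65625×0.5×65, 2.4×0.625×0.5×65) = 25.594 kips/bolt; interior L_c = 2.0625 − 0.6875 = 1.375, R_n = 48.75 kips/bolt. φR_n = 0.75 × (1×25.594 + 3×48.75) = 128.9 kips.
Tension yield (gross): A_g = 2.375×0.5 = 1.1875 in². φR_n = 0.90 × 50 × 1.1875 = 53.4 kips.
Governing: min(62.6, 128.9, 53.4) = 53.4 kips → gross-section yield.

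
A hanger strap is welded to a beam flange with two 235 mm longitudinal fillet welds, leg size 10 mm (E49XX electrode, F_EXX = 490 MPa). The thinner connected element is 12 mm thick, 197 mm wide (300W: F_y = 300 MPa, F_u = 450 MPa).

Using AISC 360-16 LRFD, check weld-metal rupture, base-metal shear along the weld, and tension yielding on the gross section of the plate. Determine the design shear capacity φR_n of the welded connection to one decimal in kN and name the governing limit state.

Weld metal: throat = 0.707×10 = 7.07 mm, L = 2×235 = 470 mm. φR_n = 0.75 × 0.6 × 490 × 7.07 × 470 = 732.7 kN.
Base metal shear (12 mm plate): yield φR_n = 1.0×0.6×300×12×470 = 1015.2 kN; rupture φR_n = 0.75×0.6×450×12×470 = 1142.1 kN; take 1015.2 kN (yield).
Tension yield (gross): A_g = 197×12 = 2364 mm². φR_n = 0.90 × 300 × 2364 = 638.3 kN.
Governing: min(732.7, 1015.2, 638.3) = 638.3 kN → gross-section yield.

638.3 kN (gross-section yield governs)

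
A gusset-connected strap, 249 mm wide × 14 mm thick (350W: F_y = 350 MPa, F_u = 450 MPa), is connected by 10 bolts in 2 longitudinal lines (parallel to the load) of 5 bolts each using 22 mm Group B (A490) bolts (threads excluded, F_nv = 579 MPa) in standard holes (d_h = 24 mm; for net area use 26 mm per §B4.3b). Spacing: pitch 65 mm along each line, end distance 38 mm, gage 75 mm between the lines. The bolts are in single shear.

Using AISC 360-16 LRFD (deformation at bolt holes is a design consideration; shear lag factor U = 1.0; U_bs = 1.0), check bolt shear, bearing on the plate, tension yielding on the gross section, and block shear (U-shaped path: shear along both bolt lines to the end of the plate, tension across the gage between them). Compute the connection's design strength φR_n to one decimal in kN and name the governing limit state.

1098.1 kN (gross-section yield governs)

Bolt shear: A_b = π(22)²/4 = 380.13 mm². φR_n = 0.75 × 579 × 380.13 × 10 × 1 = 1650.7 kN.
Bearing (14 mm plate, F_u = 450 MPa): end bolts L_c = 38 − 24/2 = 26, R_n = min(1.2×26×14×450, 2.4×22×14×450) = 196.56 kN/bolt; interior L_c = 65 − 24 = 41, R_n = 309.96 kN/bolt. φR_n = 0.75 × (2×196.56 + 8×309.96) = 2154.6 kN.
Tension yield (gross): A_g = 249×14 = 3486 mm². φR_n = 0.90 × 350 × 3486 = 1098.1 kN.
Block shear: shear path 2×[38+4×65] = 2×298 mm, A_gv = 8344, A_nv = 2×(298 − 4.5×26)×14 = 5068 mm²; tension across gage: (75 − 1×26)×14 = 686 mm². R_n = min(0.6×450×5068, 0.6×350×8344) + 1.0×450×686 = min(1368.4, 1752.2) + 308.7 = 1677.1 kN. φR_n = 0.75 × 1677.1 = 1257.8 kN.
Governing: min(1650.7, 2154.6, 1098.1, 1257.8) = 1098.1 kN → gross-section yield.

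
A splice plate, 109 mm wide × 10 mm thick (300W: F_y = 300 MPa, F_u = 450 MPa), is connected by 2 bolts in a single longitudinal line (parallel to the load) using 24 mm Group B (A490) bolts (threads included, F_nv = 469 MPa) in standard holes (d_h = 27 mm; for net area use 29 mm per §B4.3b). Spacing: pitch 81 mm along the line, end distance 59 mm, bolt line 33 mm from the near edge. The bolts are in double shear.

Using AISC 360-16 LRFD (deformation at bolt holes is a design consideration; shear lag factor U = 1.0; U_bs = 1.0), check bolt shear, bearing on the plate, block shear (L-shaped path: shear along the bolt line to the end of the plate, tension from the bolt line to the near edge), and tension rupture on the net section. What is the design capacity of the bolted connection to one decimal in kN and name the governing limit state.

Bolt shear: A_b = π(24)²/4 = 452.39 mm². φR_n = 0.75 × 469 × 452.39 × 2 × 2 = 636.5 kN.
Bearing (10 mm plate, F_u = 450 MPa): end bolts L_c = 59 − 27/2 = 45.5, R_n = min(1.2×45.5×10×450, 2.4×24×10×450) = 245.7 kN/bolt; interior L_c = 81 − 27 = 54, R_n = 259.2 kN/bolt. φR_n = 0.75 × (1×245.7 + 1×259.2) = 378.7 kN.
Block shear: shear path 1×[59+1×81] = 1×140 mm, A_gv = 1400, A_nv = 1×(140 − 1.5×29)×10 = 965 mm²; tension to near edge: (33 − 0.5×29)×10 = 185 mm². R_n = min(0.6×450×965, 0.6×300×1400) + 1.0×450×185 = min(260.55, 252) + 83.25 = 335.25 kN. φR_n = 0.75 × 335.25 = 251.4 kN.
Tension rupture (net): A_n = (109 − 1×29)×10 = 800 mm² (U = 1.0, A_e = A_n). φR_n = 0.75 × 450 × 800 = 270.0 kN.
Governing: min(636.5, 378.7, 251.4, 270.0) = 251.4 kN → block shear.

251.4 kN (block shear governs)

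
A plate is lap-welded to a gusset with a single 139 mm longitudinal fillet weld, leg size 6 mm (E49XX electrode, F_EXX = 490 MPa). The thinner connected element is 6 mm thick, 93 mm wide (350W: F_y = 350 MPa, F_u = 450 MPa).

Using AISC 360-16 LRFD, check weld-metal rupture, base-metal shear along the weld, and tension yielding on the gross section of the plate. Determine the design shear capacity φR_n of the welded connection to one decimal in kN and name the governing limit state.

Weld metal: throat = 0.707×6 = 4.242 mm, L = 139 mm. φR_n = 0.75 × 0.6 × 490 × 4.242 × 139 = 130.0 kN.
Base metal shear (6 mm plate): yield φR_n = 1.0×0.6×350×6×139 = 175.1 kN; rupture φR_n = 0.75×0.6×450×6×139 = 168.9 kN; take 168.9 kN (rupture).
Tension yield (gross): A_g = 93×6 = 558 mm². φR_n = 0.90 × 350 × 558 = 175.8 kN.
Governing: min(130.0, 168.9, 175.8) = 130.0 kN → weld metal.

130.0 kN (weld metal governs)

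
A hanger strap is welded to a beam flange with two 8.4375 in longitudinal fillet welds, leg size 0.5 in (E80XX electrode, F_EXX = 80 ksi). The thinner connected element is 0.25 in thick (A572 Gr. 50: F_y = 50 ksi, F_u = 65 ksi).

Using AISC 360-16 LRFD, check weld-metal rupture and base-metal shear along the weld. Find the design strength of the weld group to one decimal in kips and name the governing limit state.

123.4 kips (base-metal shear governs)

Weld metal: throat = 0.707×0.5 = 0.3535 in, L = 2×8.4375 = 16.875 in. φR_n = 0.75 × 0.6 × 80 × 0.3535 × 16.875 = 214.8 kips.
Base metal shear (0.25 in plate): yield φR_n = 1.0×0.6×50×0.25×16.875 = 126.6 kips; rupture φR_n = 0.75×0.6×65×0.25×16.875 = 123.4 kips; take 123.4 kips (rupture).
Governing: min(214.8, 123.4) = 123.4 kips → base-metal shear.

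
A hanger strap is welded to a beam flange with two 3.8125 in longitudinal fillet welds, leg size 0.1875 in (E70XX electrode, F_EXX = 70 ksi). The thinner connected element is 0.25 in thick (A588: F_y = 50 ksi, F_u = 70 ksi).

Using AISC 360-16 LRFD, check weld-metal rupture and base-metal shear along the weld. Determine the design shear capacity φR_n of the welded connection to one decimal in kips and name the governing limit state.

Weld metal: throat = 0.707×0.1875 = 0.13256 in, L = 2×3.8125 = 7.625 in. φR_n = 0.75 × 0.6 × 70 × 0.13256 × 7.625 = 31.8 kips.
Base metal shear (0.25 in plate): yield φR_n = 1.0×0.6×50×0.25×7.625 = 57.2 kips; rupture φR_n = 0.75×0.6×70×0.25×7.625 = 60.0 kips; take 57.2 kips (yield).
Governing: min(31.8, 57.2) = 31.8 kips → weld metal.

31.8 kips (weld metal governs)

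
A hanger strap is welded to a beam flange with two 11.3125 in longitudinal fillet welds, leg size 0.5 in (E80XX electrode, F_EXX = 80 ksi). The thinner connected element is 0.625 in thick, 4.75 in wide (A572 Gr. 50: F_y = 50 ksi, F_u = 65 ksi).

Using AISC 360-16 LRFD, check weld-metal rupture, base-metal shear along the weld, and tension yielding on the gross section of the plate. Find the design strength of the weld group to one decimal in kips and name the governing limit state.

Weld metal: throat = 0.707×0.5 = 0.3535 in, L = 2×11.3125 = 22.625 in. φR_n = 0.75 × 0.6 × 80 × 0.3535 × 22.625 = 287.9 kips.
Base metal shear (0.625 in plate): yield φR_n = 1.0×0.6×50×0.625×22.625 = 424.2 kips; rupture φR_n = 0.75×0.6×65×0.625×22.625 = 413.6 kips; take 413.6 kips (rupture).
Tension yield (gross): A_g = 4.75×0.625 = 2.9688 in². φR_n = 0.90 × 50 × 2.9688 = 133.6 kips.
Governing: min(287.9, 413.6, 133.6) = 133.6 kips → gross-section yield.

133.6 kips (gross-section yield governs)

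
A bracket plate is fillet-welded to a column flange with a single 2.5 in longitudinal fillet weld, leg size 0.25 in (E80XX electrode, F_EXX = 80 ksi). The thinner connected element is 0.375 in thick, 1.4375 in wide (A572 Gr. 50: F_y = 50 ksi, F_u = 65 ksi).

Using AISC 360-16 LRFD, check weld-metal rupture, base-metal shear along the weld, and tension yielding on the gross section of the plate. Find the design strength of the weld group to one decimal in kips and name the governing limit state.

15.9 kips (weld metal governs)

Weld metal: throat = 0.707×0.25 = 0.17675 in, L = 2.5 in. φR_n = 0.75 × 0.6 × 80 × 0.17675 × 2.5 = 15.9 kips.
Base metal shear (0.375 in plate): yield φR_n = 1.0×0.6×50×0.375×2.5 = 28.1 kips; rupture φR_n = 0.75×0.6×65×0.375×2.5 = 27.4 kips; take 27.4 kips (rupture).
Tension yield (gross): A_g = 1.4375×0.375 = 0.53906 in². φR_n = 0.90 × 50 × 0.53906 = 24.3 kips.
Governing: min(15.9, 27.4, 24.3) = 15.9 kips → weld metal.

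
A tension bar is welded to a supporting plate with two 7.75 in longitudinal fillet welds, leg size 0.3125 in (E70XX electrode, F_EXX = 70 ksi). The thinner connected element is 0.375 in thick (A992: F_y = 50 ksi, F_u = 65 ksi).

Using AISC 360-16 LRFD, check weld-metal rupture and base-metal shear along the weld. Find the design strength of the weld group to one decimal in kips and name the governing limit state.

107.9 kips (weld metal governs)

Weld metal: throat = 0.707×0.3125 = 0.22094 in, L = 2×7.75 = 15.5 in. φR_n = 0.75 × 0.6 × 70 × 0.22094 × 15.5 = 107.9 kips.
Base metal shear (0.375 in plate): yield φR_n = 1.0×0.6×50×0.375×15.5 = 174.4 kips; rupture φR_n = 0.75×0.6×65×0.375×15.5 = 170.0 kips; take 170.0 kips (rupture).
Governing: min(107.9, 170.0) = 107.9 kips → weld metal.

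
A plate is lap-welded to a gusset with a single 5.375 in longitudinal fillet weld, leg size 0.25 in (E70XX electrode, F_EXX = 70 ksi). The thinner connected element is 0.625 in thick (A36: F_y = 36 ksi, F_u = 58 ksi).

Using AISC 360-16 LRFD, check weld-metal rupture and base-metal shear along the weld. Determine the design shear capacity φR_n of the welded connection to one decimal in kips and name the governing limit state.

Weld metal: throat = 0.707×0.25 = 0.17675 in, L = 5.375 in. φR_n = 0.75 × 0.6 × 70 × 0.17675 × 5.375 = 29.9 kips.
Base metal shear (0.625 in plate): yield φR_n = 1.0×0.6×36×0.625×5.375 = 72.6 kips; rupture φR_n = 0.75×0.6×58×0.625×5.375 = 87.7 kips; take 72.6 kips (yield).
Governing: min(29.9, 72.6) = 29.9 kips → weld metal.

29.9 kips (weld metal governs)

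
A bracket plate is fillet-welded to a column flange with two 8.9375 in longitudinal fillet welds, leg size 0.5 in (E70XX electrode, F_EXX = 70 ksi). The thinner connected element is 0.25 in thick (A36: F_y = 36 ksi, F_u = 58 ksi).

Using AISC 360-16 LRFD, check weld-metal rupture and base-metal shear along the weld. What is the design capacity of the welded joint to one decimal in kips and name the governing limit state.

96.5 kips (base-metal shear governs)

Weld metal: throat = 0.707×0.5 = 0.3535 in, L = 2×8.9375 = 17.875 in. φR_n = 0.75 × 0.6 × 70 × 0.3535 × 17.875 = 199.0 kips.
Base metal shear (0.25 in plate): yield φR_n = 1.0×0.6×36×0.25×17.875 = 96.5 kips; rupture φR_n = 0.75×0.6×58×0.25×17.875 = 116.6 kips; take 96.5 kips (yield).
Governing: min(199.0, 96.5) = 96.5 kips → base-metal shear.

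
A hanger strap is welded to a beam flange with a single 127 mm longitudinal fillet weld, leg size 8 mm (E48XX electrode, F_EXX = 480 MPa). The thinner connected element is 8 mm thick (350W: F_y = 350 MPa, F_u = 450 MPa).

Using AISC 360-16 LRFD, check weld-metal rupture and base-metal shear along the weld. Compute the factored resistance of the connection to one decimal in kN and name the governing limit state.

155.2 kN (weld metal governs)

Weld metal: throat = 0.707×8 = 5.656 mm, L = 127 mm. φR_n = 0.75 × 0.6 × 480 × 5.656 × 127 = 155.2 kN.
Base metal shear (8 mm plate): yield φR_n = 1.0×0.6×350×8×127 = 213.4 kN; rupture φR_n = 0.75×0.6×450×8×127 = 205.7 kN; take 205.7 kN (rupture).
Governing: min(155.2, 205.7) = 155.2 kN → weld metal.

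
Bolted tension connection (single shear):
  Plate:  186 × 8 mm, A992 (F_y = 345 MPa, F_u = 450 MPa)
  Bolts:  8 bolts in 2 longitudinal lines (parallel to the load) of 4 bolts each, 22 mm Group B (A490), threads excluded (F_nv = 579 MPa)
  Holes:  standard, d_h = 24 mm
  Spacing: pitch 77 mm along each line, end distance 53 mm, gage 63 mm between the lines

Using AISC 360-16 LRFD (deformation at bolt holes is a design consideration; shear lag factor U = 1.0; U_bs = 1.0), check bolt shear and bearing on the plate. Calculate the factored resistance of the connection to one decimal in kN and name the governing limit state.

1121.0 kN (bearing governs)

Bolt shear: A_b = π(22)²/4 = 380.13 mm². φR_n = 0.75 × 579 × 380.13 × 8 × 1 = 1320.6 kN.
Bearing (8 mm plate, F_u = 450 MPa): end bolts L_c = 53 − 24/2 = 41, R_n = min(1.2×41×8×450, 2.4×22×8×450) = 177.12 kN/bolt; interior L_c = 77 − 24 = 53, R_n = 190.08 kN/bolt. φR_n = 0.75 × (2×177.12 + 6×190.08) = 1121.0 kN.
Governing: min(1320.6, 1121.0) = 1121.0 kN → bearing.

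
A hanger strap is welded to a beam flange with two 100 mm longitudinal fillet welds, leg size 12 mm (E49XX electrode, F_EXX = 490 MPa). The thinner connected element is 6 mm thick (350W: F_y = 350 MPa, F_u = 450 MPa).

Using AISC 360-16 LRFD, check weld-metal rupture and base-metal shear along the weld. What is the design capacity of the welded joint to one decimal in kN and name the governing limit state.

Weld metal: throat = 0.707×12 = 8.484 mm, L = 2×100 = 200 mm. φR_n = 0.75 × 0.6 × 490 × 8.484 × 200 = 374.1 kN.
Base metal shear (6 mm plate): yield φR_n = 1.0×0.6×350×6×200 = 252.0 kN; rupture φR_n = 0.75×0.6×450×6×200 = 243.0 kN; take 243.0 kN (rupture).
Governing: min(374.1, 243.0) = 243.0 kN → base-metal shear.

243.0 kN (base-metal shear governs)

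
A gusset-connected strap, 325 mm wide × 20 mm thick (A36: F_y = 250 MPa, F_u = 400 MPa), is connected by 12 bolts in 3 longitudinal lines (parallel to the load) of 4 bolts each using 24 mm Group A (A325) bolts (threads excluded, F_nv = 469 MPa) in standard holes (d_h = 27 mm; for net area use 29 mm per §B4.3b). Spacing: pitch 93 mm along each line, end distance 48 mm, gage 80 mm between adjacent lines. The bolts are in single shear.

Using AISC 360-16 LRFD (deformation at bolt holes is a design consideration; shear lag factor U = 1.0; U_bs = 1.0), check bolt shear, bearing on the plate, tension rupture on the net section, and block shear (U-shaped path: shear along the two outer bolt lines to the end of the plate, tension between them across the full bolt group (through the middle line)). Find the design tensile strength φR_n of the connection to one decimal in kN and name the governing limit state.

Bolt shear: A_b = π(24)²/4 = 452.39 mm². φR_n = 0.75 × 469 × 452.39 × 12 × 1 = 1909.5 kN.
Bearing (20 mm plate, F_u = 400 MPa): end bolts L_c = 48 − 27/2 = 34.5, R_n = min(1.2×34.5×20×400, 2.4×24×20×400) = 331.2 kN/bolt; interior L_c = 93 − 27 = 66, R_n = 460.8 kN/bolt. φR_n = 0.75 × (3×331.2 + 9×460.8) = 3855.6 kN.
Tension rupture (net): A_n = (325 − 3×29)×20 = 4760 mm² (U = 1.0, A_e = A_n). φR_n = 0.75 × 400 × 4760 = 1428.0 kN.
Block shear: shear path 2×[48+3×93] = 2×327 mm, A_gv = 13080, A_nv = 2×(327 − 3.5×29)×20 = 9020 mm²; tension across gage: (160 − 2×29)×20 = 2040 mm². R_n = min(0.6×400×9020, 0.6×250×13080) + 1.0×400×2040 = min(2164.8, 1962) + 816 = 2778 kN. φR_n = 0.75 × 2778 = 2083.5 kN.
Governing: min(1909.5, 3855.6, 1428.0, 2083.5) = 1428.0 kN → net-section rupture.

1428.0 kN (net-section rupture governs)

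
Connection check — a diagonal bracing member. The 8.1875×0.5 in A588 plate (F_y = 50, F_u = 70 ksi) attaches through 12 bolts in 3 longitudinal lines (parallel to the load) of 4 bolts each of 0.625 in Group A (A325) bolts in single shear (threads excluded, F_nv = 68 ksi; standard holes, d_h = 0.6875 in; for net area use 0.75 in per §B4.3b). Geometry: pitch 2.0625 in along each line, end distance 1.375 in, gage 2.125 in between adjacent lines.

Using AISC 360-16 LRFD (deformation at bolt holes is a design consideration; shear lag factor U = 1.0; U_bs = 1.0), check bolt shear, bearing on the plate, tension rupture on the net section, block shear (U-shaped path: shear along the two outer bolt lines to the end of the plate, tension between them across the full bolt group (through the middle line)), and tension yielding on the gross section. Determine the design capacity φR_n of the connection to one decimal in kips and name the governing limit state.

Bolt shear: A_b = π(0.625)²/4 = 0.3068 in². φR_n = 0.75 × 68 × 0.3068 × 12 × 1 = 187.8 kips.
Bearing (0.5 in plate, F_u = 70 ksi): end bolts L_c = 1.375 − 0.6875/2 = 1.03125, R_n = min(1.2×1.03125×0.5×70, 2.4×0.625×0.5×70) = 43.313 kips/bolt; interior L_c = 2.0625 − 0.6875 = 1.375, R_n = 52.5 kips/bolt. φR_n = 0.75 × (3×43.313 + 9×52.5) = 451.8 kips.
Tension rupture (net): A_n = (8.1875 − 3×0.75)×0.5 = 2.9688 in² (U = 1.0, A_e = A_n). φR_n = 0.75 × 70 × 2.9688 = 155.9 kips.
Block shear: shear path 2×[1.375+3×2.0625] = 2×7.5625 in, A_gv = 7.5625, A_nv = 2×(7.5625 − 3.5×0.75)×0.5 = 4.9375 in²; tension across gage: (4.25 − 2×0.75)×0.5 = 1.375 in². R_n = min(0.6×70×4.9375, 0.6×50×7.5625) + 1.0×70×1.375 = min(207.38, 226.88) + 96.25 = 303.63 kips. φR_n = 0.75 × 303.63 = 227.7 kips.
Tension yield (gross): A_g = 8.1875×0.5 = 4.0938 in². φR_n = 0.90 × 50 × 4.0938 = 184.2 kips.
Governing: min(187.8, 451.8, 155.9, 227.7, 184.2) = 155.9 kips → net-section rupture.

155.9 kips (net-section rupture governs)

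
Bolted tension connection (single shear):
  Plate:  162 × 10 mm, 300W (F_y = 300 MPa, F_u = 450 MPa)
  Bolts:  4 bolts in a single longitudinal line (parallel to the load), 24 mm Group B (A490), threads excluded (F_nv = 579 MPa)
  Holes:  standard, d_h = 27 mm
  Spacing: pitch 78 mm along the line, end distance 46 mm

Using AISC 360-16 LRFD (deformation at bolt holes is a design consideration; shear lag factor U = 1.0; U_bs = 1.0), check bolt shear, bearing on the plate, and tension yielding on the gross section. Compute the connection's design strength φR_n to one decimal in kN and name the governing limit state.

Bolt shear: A_b = π(24)²/4 = 452.39 mm². φR_n = 0.75 × 579 × 452.39 × 4 × 1 = 785.8 kN.
Bearing (10 mm plate, F_u = 450 MPa): end bolts L_c = 46 − 27/2 = 32.5, R_n = min(1.2×32.5×10×450, 2.4×24×10×450) = 175.5 kN/bolt; interior L_c = 78 − 27 = 51, R_n = 259.2 kN/bolt. φR_n = 0.75 × (1×175.5 + 3×259.2) = 714.8 kN.
Tension yield (gross): A_g = 162×10 = 1620 mm². φR_n = 0.90 × 300 × 1620 = 437.4 kN.
Governing: min(785.8, 714.8, 437.4) = 437.4 kN → gross-section yield.

437.4 kN (gross-section yield governs)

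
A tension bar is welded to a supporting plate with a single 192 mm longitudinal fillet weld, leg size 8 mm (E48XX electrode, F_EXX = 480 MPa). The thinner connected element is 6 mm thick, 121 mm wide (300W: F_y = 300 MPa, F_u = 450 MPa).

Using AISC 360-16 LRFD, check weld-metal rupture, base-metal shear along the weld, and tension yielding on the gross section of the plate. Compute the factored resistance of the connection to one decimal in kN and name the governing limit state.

196.0 kN (gross-section yield governs)

Weld metal: throat = 0.707×8 = 5.656 mm, L = 192 mm. φR_n = 0.75 × 0.6 × 480 × 5.656 × 192 = 234.6 kN.
Base metal shear (6 mm plate): yield φR_n = 1.0×0.6×300×6×192 = 207.4 kN; rupture φR_n = 0.75×0.6×450×6×192 = 233.3 kN; take 207.4 kN (yield).
Tension yield (gross): A_g = 121×6 = 726 mm². φR_n = 0.90 × 300 × 726 = 196.0 kN.
Governing: min(234.6, 207.4, 196.0) = 196.0 kN → gross-section yield.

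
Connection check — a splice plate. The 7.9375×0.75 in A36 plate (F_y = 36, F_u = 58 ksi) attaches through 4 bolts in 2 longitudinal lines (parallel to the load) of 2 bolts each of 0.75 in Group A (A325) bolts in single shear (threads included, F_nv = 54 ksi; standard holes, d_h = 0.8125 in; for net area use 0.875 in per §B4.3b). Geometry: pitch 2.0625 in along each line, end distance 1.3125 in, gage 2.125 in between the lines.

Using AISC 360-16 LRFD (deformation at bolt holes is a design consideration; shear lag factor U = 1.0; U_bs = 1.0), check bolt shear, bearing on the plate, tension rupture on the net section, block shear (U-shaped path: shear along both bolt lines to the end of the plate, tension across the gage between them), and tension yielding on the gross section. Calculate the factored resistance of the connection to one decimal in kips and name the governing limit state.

71.6 kips (bolt shear governs)

Bolt shear: A_b = π(0.75)²/4 = 0.44179 in². φR_n = 0.75 × 54 × 0.44179 × 4 × 1 = 71.6 kips.
Bearing (0.75 in plate, F_u = 58 ksi): end bolts L_c = 1.3125 − 0.8125/2 = 0.90625, R_n = min(1.2×0.90625×0.75×58, 2.4×0.75×0.75×58) = 47.306 kips/bolt; interior L_c = 2.0625 − 0.8125 = 1.25, R_n = 65.25 kips/bolt. φR_n = 0.75 × (2×47.306 + 2×65.25) = 168.8 kips.
Tension rupture (net): A_n = (7.9375 − 2×0.875)×0.75 = 4.6406 in² (U = 1.0, A_e = A_n). φR_n = 0.75 × 58 × 4.6406 = 201.9 kips.
Block shear: shear path 2×[1.3125+1×2.0625] = 2×3.375 in, A_gv = 5.0625, A_nv = 2×(3.375 − 1.5×0.875)×0.75 = 3.0938 in²; tension across gage: (2.125 − 1×0.875)×0.75 = 0.9375 in². R_n = min(0.6×58×3.0938, 0.6×36×5.0625) + 1.0×58×0.9375 = min(107.66, 109.35) + 54.375 = 162.04 kips. φR_n = 0.75 × 162.04 = 121.5 kips.
Tension yield (gross): A_g = 7.9375×0.75 = 5.9531 in². φR_n = 0.90 × 36 × 5.9531 = 192.9 kips.
Governing: min(71.6, 168.8, 201.9, 121.5, 192.9) = 71.6 kips → bolt shear.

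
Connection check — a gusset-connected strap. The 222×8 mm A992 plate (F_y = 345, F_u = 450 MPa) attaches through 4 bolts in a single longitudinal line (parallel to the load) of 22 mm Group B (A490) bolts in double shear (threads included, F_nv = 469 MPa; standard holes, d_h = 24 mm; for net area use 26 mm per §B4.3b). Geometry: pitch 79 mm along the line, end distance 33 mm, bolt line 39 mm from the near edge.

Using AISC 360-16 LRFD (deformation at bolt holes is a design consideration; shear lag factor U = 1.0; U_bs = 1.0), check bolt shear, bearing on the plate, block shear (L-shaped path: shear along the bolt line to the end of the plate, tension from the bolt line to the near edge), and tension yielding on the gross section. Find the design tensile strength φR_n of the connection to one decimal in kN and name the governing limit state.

360.2 kN (block shear governs)

Bolt shear: A_b = π(22)²/4 = 380.13 mm². φR_n = 0.75 × 469 × 380.13 × 4 × 2 = 1069.7 kN.
Bearing (8 mm plate, F_u = 450 MPa): end bolts L_c = 33 − 24/2 = 21, R_n = min(1.2×21×8×450, 2.4×22×8×450) = 90.72 kN/bolt; interior L_c = 79 − 24 = 55, R_n = 190.08 kN/bolt. φR_n = 0.75 × (1×90.72 + 3×190.08) = 495.7 kN.
Block shear: shear path 1×[33+3×79] = 1×270 mm, A_gv = 2160, A_nv = 1×(270 − 3.5×26)×8 = 1432 mm²; tension to near edge: (39 − 0.5×26)×8 = 208 mm². R_n = min(0.6×450×1432, 0.6×345×2160) + 1.0×450×208 = min(386.64, 447.12) + 93.6 = 480.24 kN. φR_n = 0.75 × 480.24 = 360.2 kN.
Tension yield (gross): A_g = 222×8 = 1776 mm². φR_n = 0.90 × 345 × 1776 = 551.4 kN.
Governing: min(1069.7, 495.7, 360.2, 551.4) = 360.2 kN → block shear.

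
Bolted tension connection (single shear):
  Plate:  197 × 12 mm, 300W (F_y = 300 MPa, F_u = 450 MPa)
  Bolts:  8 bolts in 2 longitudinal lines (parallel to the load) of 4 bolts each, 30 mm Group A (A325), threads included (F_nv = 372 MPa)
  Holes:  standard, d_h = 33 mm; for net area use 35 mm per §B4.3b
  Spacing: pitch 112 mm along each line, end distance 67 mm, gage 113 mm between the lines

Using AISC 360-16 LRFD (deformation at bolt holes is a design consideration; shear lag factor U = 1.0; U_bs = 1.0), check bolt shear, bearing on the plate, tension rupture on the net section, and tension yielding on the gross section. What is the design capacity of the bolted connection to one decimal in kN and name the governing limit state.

514.4 kN (net-section rupture governs)

Bolt shear: A_b = π(30)²/4 = 706.86 mm². φR_n = 0.75 × 372 × 706.86 × 8 × 1 = 1577.7 kN.
Bearing (12 mm plate, F_u = 450 MPa): end bolts L_c = 67 − 33/2 = 50.5, R_n = min(1.2×50.5×12×450, 2.4×30×12×450) = 327.24 kN/bolt; interior L_c = 112 − 33 = 79, R_n = 388.8 kN/bolt. φR_n = 0.75 × (2×327.24 + 6×388.8) = 2240.5 kN.
Tension rupture (net): A_n = (197 − 2×35)×12 = 1524 mm² (U = 1.0, A_e = A_n). φR_n = 0.75 × 450 × 1524 = 514.4 kN.
Tension yield (gross): A_g = 197×12 = 2364 mm². φR_n = 0.90 × 300 × 2364 = 638.3 kN.
Governing: min(1577.7, 2240.5, 514.4, 638.3) = 514.4 kN → net-section rupture.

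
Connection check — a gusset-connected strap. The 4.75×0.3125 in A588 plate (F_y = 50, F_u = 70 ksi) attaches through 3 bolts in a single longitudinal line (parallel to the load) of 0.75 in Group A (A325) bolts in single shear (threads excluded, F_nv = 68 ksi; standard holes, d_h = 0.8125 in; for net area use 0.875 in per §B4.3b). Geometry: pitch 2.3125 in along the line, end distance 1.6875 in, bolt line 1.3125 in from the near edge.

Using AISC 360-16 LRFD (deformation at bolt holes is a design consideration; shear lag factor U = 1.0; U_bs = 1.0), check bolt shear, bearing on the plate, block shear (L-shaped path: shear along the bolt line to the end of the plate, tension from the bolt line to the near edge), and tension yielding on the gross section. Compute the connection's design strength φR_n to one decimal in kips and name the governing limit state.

Bolt shear: A_b = π(0.75)²/4 = 0.44179 in². φR_n = 0.75 × 68 × 0.44179 × 3 × 1 = 67.6 kips.
Bearing (0.3125 in plate, F_u = 70 ksi): end bolts L_c = 1.6875 − 0.8125/2 = 1.28125, R_n = min(1.2×1.28125×0.3125×70, 2.4×0.75×0.3125×70) = 33.633 kips/bolt; interior L_c = 2.3125 − 0.8125 = 1.5, R_n = 39.375 kips/bolt. φR_n = 0.75 × (1×33.633 + 2×39.375) = 84.3 kips.
Block shear: shear path 1×[1.6875+2×2.3125] = 1×6.3125 in, A_gv = 1.9727, A_nv = 1×(6.3125 − 2.5×0.875)×0.3125 = 1.2891 in²; tension to near edge: (1.3125 − 0.5×0.875)×0.3125 = 0.27344 in². R_n = min(0.6×70×1.2891, 0.6×50×1.9727) + 1.0×70×0.27344 = min(54.142, 59.181) + 19.141 = 73.283 kips. φR_n = 0.75 × 73.283 = 55.0 kips.
Tension yield (gross): A_g = 4.75×0.3125 = 1.4844 in². φR_n = 0.90 × 50 × 1.4844 = 66.8 kips.
Governing: min(67.6, 84.3, 55.0, 66.8) = 55.0 kips → block shear.

55.0 kips (block shear governs)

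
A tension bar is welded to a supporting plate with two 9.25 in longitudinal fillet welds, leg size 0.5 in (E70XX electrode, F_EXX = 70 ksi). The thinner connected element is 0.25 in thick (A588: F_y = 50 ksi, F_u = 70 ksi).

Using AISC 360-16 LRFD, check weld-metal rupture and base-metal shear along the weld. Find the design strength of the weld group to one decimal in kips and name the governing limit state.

Weld metal: throat = 0.707×0.5 = 0.3535 in, L = 2×9.25 = 18.5 in. φR_n = 0.75 × 0.6 × 70 × 0.3535 × 18.5 = 206.0 kips.
Base metal shear (0.25 in plate): yield φR_n = 1.0×0.6×50×0.25×18.5 = 138.8 kips; rupture φR_n = 0.75×0.6×70×0.25×18.5 = 145.7 kips; take 138.8 kips (yield).
Governing: min(206.0, 138.8) = 138.8 kips → base-metal shear.

138.8 kips (base-metal shear governs)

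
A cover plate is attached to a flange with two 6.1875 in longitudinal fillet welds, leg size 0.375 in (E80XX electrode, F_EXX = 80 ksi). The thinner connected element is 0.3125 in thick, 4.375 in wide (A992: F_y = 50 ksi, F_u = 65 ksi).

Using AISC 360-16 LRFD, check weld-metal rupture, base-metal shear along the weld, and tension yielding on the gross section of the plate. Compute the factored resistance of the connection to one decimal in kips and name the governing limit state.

Weld metal: throat = 0.707×0.375 = 0.26513 in, L = 2×6.1875 = 12.375 in. φR_n = 0.75 × 0.6 × 80 × 0.26513 × 12.375 = 118.1 kips.
Base metal shear (0.3125 in plate): yield φR_n = 1.0×0.6×50×0.3125×12.375 = 116.0 kips; rupture φR_n = 0.75×0.6×65×0.3125×12.375 = 113.1 kips; take 113.1 kips (rupture).
Tension yield (gross): A_g = 4.375×0.3125 = 1.3672 in². φR_n = 0.90 × 50 × 1.3672 = 61.5 kips.
Governing: min(118.1, 113.1, 61.5) = 61.5 kips → gross-section yield.

61.5 kips (gross-section yield governs)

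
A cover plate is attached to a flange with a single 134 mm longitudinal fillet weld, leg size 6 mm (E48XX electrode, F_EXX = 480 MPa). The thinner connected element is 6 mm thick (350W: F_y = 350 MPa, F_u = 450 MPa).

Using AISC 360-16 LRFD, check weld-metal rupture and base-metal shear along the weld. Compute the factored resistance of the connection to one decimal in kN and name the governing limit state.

Weld metal: throat = 0.707×6 = 4.242 mm, L = 134 mm. φR_n = 0.75 × 0.6 × 480 × 4.242 × 134 = 122.8 kN.
Base metal shear (6 mm plate): yield φR_n = 1.0×0.6×350×6×134 = 168.8 kN; rupture φR_n = 0.75×0.6×450×6×134 = 162.8 kN; take 162.8 kN (rupture).
Governing: min(122.8, 162.8) = 122.8 kN → weld metal.

122.8 kN (weld metal governs)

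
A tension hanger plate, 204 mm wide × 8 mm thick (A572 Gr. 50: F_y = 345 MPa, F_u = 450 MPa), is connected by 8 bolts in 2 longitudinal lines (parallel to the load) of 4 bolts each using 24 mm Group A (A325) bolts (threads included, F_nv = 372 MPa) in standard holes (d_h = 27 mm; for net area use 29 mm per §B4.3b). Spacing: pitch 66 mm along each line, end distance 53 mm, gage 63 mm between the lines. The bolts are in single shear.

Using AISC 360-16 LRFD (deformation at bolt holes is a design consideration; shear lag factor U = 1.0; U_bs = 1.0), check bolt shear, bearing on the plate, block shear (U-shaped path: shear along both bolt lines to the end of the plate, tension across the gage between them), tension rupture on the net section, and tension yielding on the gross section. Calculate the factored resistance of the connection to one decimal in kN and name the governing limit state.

394.2 kN (net-section rupture governs)

Bolt shear: A_b = π(24)²/4 = 452.39 mm². φR_n = 0.75 × 372 × 452.39 × 8 × 1 = 1009.7 kN.
Bearing (8 mm plate, F_u = 450 MPa): end bolts L_c = 53 − 27/2 = 39.5, R_n = min(1.2×39.5×8×450, 2.4×24×8×450) = 170.64 kN/bolt; interior L_c = 66 − 27 = 39, R_n = 168.48 kN/bolt. φR_n = 0.75 × (2×170.64 + 6×168.48) = 1014.1 kN.
Block shear: shear path 2×[53+3×66] = 2×251 mm, A_gv = 4016, A_nv = 2×(251 − 3.5×29)×8 = 2392 mm²; tension across gage: (63 − 1×29)×8 = 272 mm². R_n = min(0.6×450×2392, 0.6×345×4016) + 1.0×450×272 = min(645.84, 831.31) + 122.4 = 768.24 kN. φR_n = 0.75 × 768.24 = 576.2 kN.
Tension rupture (net): A_n = (204 − 2×29)×8 = 1168 mm² (U = 1.0, A_e = A_n). φR_n = 0.75 × 450 × 1168 = 394.2 kN.
Tension yield (gross): A_g = 204×8 = 1632 mm². φR_n = 0.90 × 345 × 1632 = 506.7 kN.
Governing: min(1009.7, 1014.1, 576.2, 394.2, 506.7) = 394.2 kN → net-section rupture.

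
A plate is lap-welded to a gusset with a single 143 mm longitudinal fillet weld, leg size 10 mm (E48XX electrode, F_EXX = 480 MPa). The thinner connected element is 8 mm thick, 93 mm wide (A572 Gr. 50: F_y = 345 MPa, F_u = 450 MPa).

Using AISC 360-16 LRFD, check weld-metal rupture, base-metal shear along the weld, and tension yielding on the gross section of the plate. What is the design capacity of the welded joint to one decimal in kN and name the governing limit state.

218.4 kN (weld metal governs)

Weld metal: throat = 0.707×10 = 7.07 mm, L = 143 mm. φR_n = 0.75 × 0.6 × 480 × 7.07 × 143 = 218.4 kN.
Base metal shear (8 mm plate): yield φR_n = 1.0×0.6×345×8×143 = 236.8 kN; rupture φR_n = 0.75×0.6×450×8×143 = 231.7 kN; take 231.7 kN (rupture).
Tension yield (gross): A_g = 93×8 = 744 mm². φR_n = 0.90 × 345 × 744 = 231.0 kN.
Governing: min(218.4, 231.7, 231.0) = 218.4 kN → weld metal.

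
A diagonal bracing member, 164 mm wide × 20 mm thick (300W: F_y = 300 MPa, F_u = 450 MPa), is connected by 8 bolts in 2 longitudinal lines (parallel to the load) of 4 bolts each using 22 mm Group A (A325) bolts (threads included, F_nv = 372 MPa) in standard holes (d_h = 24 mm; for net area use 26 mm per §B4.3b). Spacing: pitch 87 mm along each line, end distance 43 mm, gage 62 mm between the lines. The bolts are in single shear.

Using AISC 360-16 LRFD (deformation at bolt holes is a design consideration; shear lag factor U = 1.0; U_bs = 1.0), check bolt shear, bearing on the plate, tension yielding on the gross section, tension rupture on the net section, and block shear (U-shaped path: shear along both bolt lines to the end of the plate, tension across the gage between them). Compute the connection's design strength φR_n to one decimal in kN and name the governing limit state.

756.0 kN (net-section rupture governs)

Bolt shear: A_b = π(22)²/4 = 380.13 mm². φR_n = 0.75 × 372 × 380.13 × 8 × 1 = 848.5 kN.
Bearing (20 mm plate, F_u = 450 MPa): end bolts L_c = 43 − 24/2 = 31, R_n = min(1.2×31×20×450, 2.4×22×20×450) = 334.8 kN/bolt; interior L_c = 87 − 24 = 63, R_n = 475.2 kN/bolt. φR_n = 0.75 × (2×334.8 + 6×475.2) = 2640.6 kN.
Tension yield (gross): A_g = 164×20 = 3280 mm². φR_n = 0.90 × 300 × 3280 = 885.6 kN.
Tension rupture (net): A_n = (164 − 2×26)×20 = 2240 mm² (U = 1.0, A_e = A_n). φR_n = 0.75 × 450 × 2240 = 756.0 kN.
Block shear: shear path 2×[43+3×87] = 2×304 mm, A_gv = 12160, A_nv = 2×(304 − 3.5×26)×20 = 8520 mm²; tension across gage: (62 − 1×26)×20 = 720 mm². R_n = min(0.6×450×8520, 0.6×300×12160) + 1.0×450×720 = min(2300.4, 2188.8) + 324 = 2512.8 kN. φR_n = 0.75 × 2512.8 = 1884.6 kN.
Governing: min(848.5, 2640.6, 885.6, 756.0, 1884.6) = 756.0 kN → net-section rupture.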